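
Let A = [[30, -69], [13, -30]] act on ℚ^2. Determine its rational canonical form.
The invariant factors of A (the non-unit diagonal entries of the Smith normal form of xI - A over ℚ[x]) are x^2 - 3, each dividing the next. The characteristic polynomial is their product, x^2 - 3.

The rational canonical form is the block-diagonal matrix of companion matrices C(f_i):
R = [[0, 3], [1, 0]].

Note the characteristic polynomial does not split into linear factors over ℚ, so A has no Jordan form over ℚ; the rational canonical form exists over any field.

R = [[0, 3], [1, 0]]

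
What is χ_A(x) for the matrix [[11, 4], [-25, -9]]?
xI - A = [[x - 11, -4], [25, x + 9]].

Expanding det(xI - A) along the first row:
det(xI - A) = + (x - 11)·det([[x + 9]]) - (-4)·det([[25]]).

Evaluating gives χ_A(x) = x^2 - 2x + 1 = (x - 1)^2.

χ_A(x) = (x - 1)^2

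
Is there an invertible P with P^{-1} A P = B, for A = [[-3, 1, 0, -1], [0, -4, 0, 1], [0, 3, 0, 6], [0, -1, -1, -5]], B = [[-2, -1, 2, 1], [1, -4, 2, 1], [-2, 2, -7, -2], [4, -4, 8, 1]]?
Both have characteristic polynomial (x + 3)^4, but the minimal polynomial of A is (x + 3)^3 while the minimal polynomial of B is (x + 3)^2. The minimal polynomial is a similarity invariant, so A and B are not similar.

No.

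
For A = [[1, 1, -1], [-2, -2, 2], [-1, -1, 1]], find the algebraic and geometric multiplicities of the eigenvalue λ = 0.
algebraic multiplicity 3, geometric multiplicity 2

The characteristic polynomial is x^3, so the factor x appears with exponent 3: the algebraic multiplicity is 3.

rank(A) = 1, so the eigenspace has dimension 3 - 1 = 2: the geometric multiplicity is 2.

Since 2 < 3, A is not diagonalizable.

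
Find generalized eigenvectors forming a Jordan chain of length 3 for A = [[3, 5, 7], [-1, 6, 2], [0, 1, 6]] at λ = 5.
We seek v_1 ∈ ker((A - 5I)^3) \ ker((A - 5I)^2), then set v_{i+1} = (A - 5I) v_i.

One such chain is v_1 = [[-2, 1, -1]]^T, v_2 = [[2, 1, 0]]^T, v_3 = [[1, -1, 1]]^T. Check: (A - 5I) v_3 = [[0, 0, 0]]^T = 0.

v_1 = [[-2, 1, -1]]^T, v_2 = [[2, 1, 0]]^T, v_3 = [[1, -1, 1]]^T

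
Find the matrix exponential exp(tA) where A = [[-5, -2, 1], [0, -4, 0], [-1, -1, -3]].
e^{tA} = [[(1 - t)*e^{-4*t}, t*(t - 4)*e^{-4*t}/2, t*e^{-4*t}], [0, e^{-4*t}, 0], [-t*e^{-4*t}, t*(t - 2)*e^{-4*t}/2, (t + 1)*e^{-4*t}]]

A has Jordan form J = [[-4, 1, 0], [0, -4, 1], [0, 0, -4]] with A = PJP^{-1}, so e^{tA} = P e^{tJ} P^{-1}.

For a Jordan block J_k(λ), e^{tJ_k(λ)} = e^{λt} · (I + tN + t^2 N^2/2! + ... + t^{k-1} N^{k-1}/(k-1)!) where N is the nilpotent superdiagonal part.

Assembling the blocks and conjugating back gives the entries of e^{tA} as shown above.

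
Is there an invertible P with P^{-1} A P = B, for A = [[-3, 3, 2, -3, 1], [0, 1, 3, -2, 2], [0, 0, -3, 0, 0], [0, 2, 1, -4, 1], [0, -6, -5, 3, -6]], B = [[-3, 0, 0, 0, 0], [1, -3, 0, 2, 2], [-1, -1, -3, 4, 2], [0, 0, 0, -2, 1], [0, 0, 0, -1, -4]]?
Yes.

Two matrices over a field are similar if and only if they have the same invariant factors.

Both A and B have characteristic polynomial (x + 3)^5 and minimal polynomial (x + 3)^3. Computing further, both have invariant factors (x + 3)^2, (x + 3)^3. Hence A and B are similar.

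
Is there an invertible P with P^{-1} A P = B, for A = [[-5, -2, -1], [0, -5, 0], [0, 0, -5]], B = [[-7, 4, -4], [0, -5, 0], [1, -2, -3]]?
Two matrices over a field are similar if and only if they have the same invariant factors.

Both A and B have characteristic polynomial (x + 5)^3 and minimal polynomial (x + 5)^2. Computing further, both have invariant factors x + 5, (x + 5)^2. Hence A and B are similar.

Yes.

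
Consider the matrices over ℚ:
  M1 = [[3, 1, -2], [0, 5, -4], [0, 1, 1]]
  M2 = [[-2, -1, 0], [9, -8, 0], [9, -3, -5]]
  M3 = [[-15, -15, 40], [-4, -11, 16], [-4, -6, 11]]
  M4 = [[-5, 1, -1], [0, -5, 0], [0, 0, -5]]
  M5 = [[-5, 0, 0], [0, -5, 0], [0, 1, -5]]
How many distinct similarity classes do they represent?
2 classes: {M1}, {M2, M3, M4, M5}

Characteristic polynomials: χ_{M1} = (x - 3)^3, χ_{M2} = (x + 5)^3, χ_{M3} = (x + 5)^3, χ_{M4} = (x + 5)^3, χ_{M5} = (x + 5)^3.

{M1}: invariant factors x - 3, (x - 3)^2.

{M2, M3, M4, M5}: invariant factors x + 5, (x + 5)^2.

Matrices are similar if and only if their invariant-factor lists agree; the partition into similarity classes is {M1}, {M2, M3, M4, M5}.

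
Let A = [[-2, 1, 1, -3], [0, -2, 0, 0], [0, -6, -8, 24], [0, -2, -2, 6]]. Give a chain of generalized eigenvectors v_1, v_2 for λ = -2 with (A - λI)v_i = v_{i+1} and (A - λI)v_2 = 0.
We seek v_1 ∈ ker((A + 2I)^2) \ ker(A + 2I), then set v_{i+1} = (A + 2I) v_i.

One such chain is v_1 = [[2, 1, 3, 1]]^T, v_2 = [[1, 0, 0, 0]]^T. Check: (A + 2I) v_2 = [[0, 0, 0, 0]]^T = 0.

v_1 = [[2, 1, 3, 1]]^T, v_2 = [[1, 0, 0, 0]]^T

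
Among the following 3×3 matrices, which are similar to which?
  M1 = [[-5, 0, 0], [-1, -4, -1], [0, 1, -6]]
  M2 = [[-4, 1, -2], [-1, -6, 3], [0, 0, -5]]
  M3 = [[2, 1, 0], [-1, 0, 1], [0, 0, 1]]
2 classes: {M1, M2}, {M3}

Characteristic polynomials: χ_{M1} = (x + 5)^3, χ_{M2} = (x + 5)^3, χ_{M3} = (x - 1)^3.

{M1, M2}: invariant factors (x + 5)^3.

{M3}: invariant factors (x - 1)^3.

Matrices are similar if and only if their invariant-factor lists agree; the partition into similarity classes is {M1, M2}, {M3}.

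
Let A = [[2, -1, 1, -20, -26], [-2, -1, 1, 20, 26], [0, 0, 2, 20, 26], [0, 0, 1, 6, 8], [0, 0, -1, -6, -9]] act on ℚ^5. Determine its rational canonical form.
R = [[0, 4, 0, 0, 0], [1, 1, 0, 0, 0], [0, 0, 0, 0, 8], [0, 0, 1, 0, 6], [0, 0, 0, 1, -1]]

The invariant factors of A (the non-unit diagonal entries of the Smith normal form of xI - A over ℚ[x]) are x^2 - x - 4, (x + 2)(x^2 - x - 4), each dividing the next. The characteristic polynomial is their product, (x + 2)(x^2 - x - 4)^2.

The rational canonical form is the block-diagonal matrix of companion matrices C(f_i):
R = [[0, 4, 0, 0, 0], [1, 1, 0, 0, 0], [0, 0, 0, 0, 8], [0, 0, 1, 0, 6], [0, 0, 0, 1, -1]].

Note the characteristic polynomial does not split into linear factors over ℚ, so A has no Jordan form over ℚ; the rational canonical form exists over any field.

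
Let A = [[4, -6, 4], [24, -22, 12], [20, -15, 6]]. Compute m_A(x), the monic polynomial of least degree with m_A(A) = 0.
m_A(x) = (x + 4)^2

The characteristic polynomial factors as (x + 4)^3. The minimal polynomial is ∏(x - λ)^{k_λ} where k_λ is the size of the largest Jordan block at λ.

For λ = -4: rank(A + 4I) = 1, and the largest Jordan block has size 2 (the smallest k with rank((A + 4I)^k) = rank((A + 4I)^(k+1))).

So m_A(x) = (x + 4)^2.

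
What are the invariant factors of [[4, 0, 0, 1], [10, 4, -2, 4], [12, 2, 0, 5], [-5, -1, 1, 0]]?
The Jordan structure of A has elementary divisors (x - 2)^3, (x - 2). Arranging the block sizes at each eigenvalue in decreasing order and taking row products gives the invariant factors.

Invariant factors (smallest first, each dividing the next): x - 2, (x - 2)^3.

Check: the last factor (x - 2)^3 is the minimal polynomial, and the product (x - 2)^4 is the characteristic polynomial.

x - 2, (x - 2)^3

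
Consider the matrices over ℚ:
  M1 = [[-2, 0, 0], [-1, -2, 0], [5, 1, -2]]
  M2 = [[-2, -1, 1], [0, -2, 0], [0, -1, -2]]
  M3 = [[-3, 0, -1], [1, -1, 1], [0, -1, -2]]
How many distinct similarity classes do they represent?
1 class: {M1, M2, M3}

Characteristic polynomials: χ_{M1} = (x + 2)^3, χ_{M2} = (x + 2)^3, χ_{M3} = (x + 2)^3.

{M1, M2, M3}: invariant factors (x + 2)^3.

Matrices are similar if and only if their invariant-factor lists agree; the partition into similarity classes is {M1, M2, M3}.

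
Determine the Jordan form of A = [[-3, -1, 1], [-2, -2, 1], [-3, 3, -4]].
J = [[-4, 1, 0], [0, -4, 0], [0, 0, -1]]

The characteristic polynomial is det(xI - A) = (x + 1)(x + 4)^2, so the eigenvalues are -4 (algebraic multiplicity 2), -1 (algebraic multiplicity 1).

For λ = -4: rank(A + 4I) = 2, rank((A + 4I)^2) = 1. The eigenspace has dimension 3 - 2 = 1, so there is 1 Jordan block; the rank sequence gives block sizes [2].

For λ = -1: algebraic multiplicity 1 gives one 1×1 block.

Assembling the blocks gives the Jordan form J above.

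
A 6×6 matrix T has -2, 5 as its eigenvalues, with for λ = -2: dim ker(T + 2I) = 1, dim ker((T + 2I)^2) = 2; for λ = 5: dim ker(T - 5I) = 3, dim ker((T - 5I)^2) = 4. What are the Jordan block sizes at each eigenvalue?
Jordan blocks: (-2, 2), (5, 2), (5, 1), (5, 1)

λ = -2: successive nullity increments [1, 1] count blocks of size ≥ k; block sizes are [2].
λ = 5: successive nullity increments [3, 1] count blocks of size ≥ k; block sizes are [2, 1, 1].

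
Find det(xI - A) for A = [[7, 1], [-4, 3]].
χ_A(x) = (x - 5)^2

xI - A = [[x - 7, -1], [4, x - 3]].

Expanding det(xI - A) along the first row:
det(xI - A) = + (x - 7)·det([[x - 3]]) - (-1)·det([[4]]).

Evaluating gives χ_A(x) = x^2 - 10x + 25 = (x - 5)^2.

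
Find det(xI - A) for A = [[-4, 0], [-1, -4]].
χ_A(x) = (x + 4)^2

xI - A = [[x + 4, 0], [1, x + 4]].

Expanding det(xI - A) along the first row:
det(xI - A) = + (x + 4)·det([[x + 4]]) - (0)·det([[1]]).

Evaluating gives χ_A(x) = x^2 + 8x + 16 = (x + 4)^2.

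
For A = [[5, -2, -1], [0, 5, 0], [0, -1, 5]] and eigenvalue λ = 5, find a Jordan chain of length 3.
v_1 = [[-1, 1, 0]]^T, v_2 = [[-2, 0, -1]]^T, v_3 = [[1, 0, 0]]^T

We seek v_1 ∈ ker((A - 5I)^3) \ ker((A - 5I)^2), then set v_{i+1} = (A - 5I) v_i.

One such chain is v_1 = [[-1, 1, 0]]^T, v_2 = [[-2, 0, -1]]^T, v_3 = [[1, 0, 0]]^T. Check: (A - 5I) v_3 = [[0, 0, 0]]^T = 0.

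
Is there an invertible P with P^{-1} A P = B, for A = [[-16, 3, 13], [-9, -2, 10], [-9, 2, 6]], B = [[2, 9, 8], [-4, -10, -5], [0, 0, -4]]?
Yes.

Two matrices over a field are similar if and only if they have the same invariant factors.

Both A and B have characteristic polynomial (x + 4)^3 and minimal polynomial (x + 4)^3. Computing further, both have invariant factors (x + 4)^3. Hence A and B are similar.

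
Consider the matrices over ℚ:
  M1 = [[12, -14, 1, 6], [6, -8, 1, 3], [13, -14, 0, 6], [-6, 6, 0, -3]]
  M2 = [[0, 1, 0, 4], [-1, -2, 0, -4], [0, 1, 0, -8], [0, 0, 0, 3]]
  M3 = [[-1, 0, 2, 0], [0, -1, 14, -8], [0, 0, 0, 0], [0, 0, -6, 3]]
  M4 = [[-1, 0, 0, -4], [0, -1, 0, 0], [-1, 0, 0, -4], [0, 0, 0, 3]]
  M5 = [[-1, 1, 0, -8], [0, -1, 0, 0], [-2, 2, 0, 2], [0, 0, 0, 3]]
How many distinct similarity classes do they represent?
Characteristic polynomials: χ_{M1} = x(x - 3)(x + 1)^2, χ_{M2} = x(x - 3)(x + 1)^2, χ_{M3} = x(x - 3)(x + 1)^2, χ_{M4} = x(x - 3)(x + 1)^2, χ_{M5} = x(x - 3)(x + 1)^2.

{M1, M2, M5}: invariant factors x(x - 3)(x + 1)^2.

{M3, M4}: invariant factors x + 1, x(x - 3)(x + 1).

Matrices are similar if and only if their invariant-factor lists agree; the partition into similarity classes is {M1, M2, M5}, {M3, M4}.

2 classes: {M1, M2, M5}, {M3, M4}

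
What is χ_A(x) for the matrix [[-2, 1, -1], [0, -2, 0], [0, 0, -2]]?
xI - A = [[x + 2, -1, 1], [0, x + 2, 0], [0, 0, x + 2]].

Expanding det(xI - A) along the first row:
det(xI - A) = + (x + 2)·det([[x + 2, 0], [0, x + 2]]) - (-1)·det([[0, 0], [0, x + 2]]) + (1)·det([[0, x + 2], [0, 0]]).

Evaluating gives χ_A(x) = x^3 + 6x^2 + 12x + 8 = (x + 2)^3.

χ_A(x) = (x + 2)^3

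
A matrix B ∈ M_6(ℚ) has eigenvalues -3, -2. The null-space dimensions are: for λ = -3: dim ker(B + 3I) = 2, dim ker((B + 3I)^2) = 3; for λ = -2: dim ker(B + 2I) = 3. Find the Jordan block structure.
Jordan blocks: (-3, 2), (-3, 1), (-2, 1), (-2, 1), (-2, 1)

λ = -3: successive nullity increments [2, 1] count blocks of size ≥ k; block sizes are [2, 1].
λ = -2: successive nullity increments [3] count blocks of size ≥ k; block sizes are [1, 1, 1].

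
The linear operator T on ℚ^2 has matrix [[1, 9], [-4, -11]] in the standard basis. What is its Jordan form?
J = [[-5, 1], [0, -5]]

The characteristic polynomial is det(xI - A) = (x + 5)^2, so the eigenvalues are -5 (algebraic multiplicity 2).

For λ = -5: rank(A + 5I) = 1, rank((A + 5I)^2) = 0. The eigenspace has dimension 2 - 1 = 1, so there is 1 Jordan block; the rank sequence gives block sizes [2].

Assembling the blocks gives the Jordan form J above.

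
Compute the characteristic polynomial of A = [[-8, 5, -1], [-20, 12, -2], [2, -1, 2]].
xI - A = [[x + 8, -5, 1], [20, x - 12, 2], [-2, 1, x - 2]].

Expanding det(xI - A) along the first row:
det(xI - A) = + (x + 8)·det([[x - 12, 2], [1, x - 2]]) - (-5)·det([[20, 2], [-2, x - 2]]) + (1)·det([[20, x - 12], [-2, 1]]).

Evaluating gives χ_A(x) = x^3 - 6x^2 + 12x - 8 = (x - 2)^3.

χ_A(x) = (x - 2)^3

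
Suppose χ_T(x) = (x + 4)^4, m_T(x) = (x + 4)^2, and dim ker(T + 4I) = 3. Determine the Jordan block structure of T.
λ = -4: algebraic multiplicity 4 (exponent in χ_T), largest block size 2 (exponent in m_T), 3 blocks (geometric multiplicity). These force block sizes [2, 1, 1].

Jordan blocks: (-4, 2), (-4, 1), (-4, 1)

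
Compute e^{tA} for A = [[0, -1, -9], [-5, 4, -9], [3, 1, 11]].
e^{tA} = [[(3*t^2 - 10*t + 2)*e^{5*t}/2, t*(-3*t - 2)*e^{5*t}/2, -9*t*e^{5*t}], [t*(3*t - 10)*e^{5*t}/2, (-3*t^2/2 - t + 1)*e^{5*t}, -9*t*e^{5*t}], [t*(3 - t)*e^{5*t}, t*(t + 1)*e^{5*t}, (6*t + 1)*e^{5*t}]]

A has Jordan form J = [[5, 1, 0], [0, 5, 1], [0, 0, 5]] with A = PJP^{-1}, so e^{tA} = P e^{tJ} P^{-1}.

For a Jordan block J_k(λ), e^{tJ_k(λ)} = e^{λt} · (I + tN + t^2 N^2/2! + ... + t^{k-1} N^{k-1}/(k-1)!) where N is the nilpotent superdiagonal part.

Assembling the blocks and conjugating back gives the entries of e^{tA} as shown above.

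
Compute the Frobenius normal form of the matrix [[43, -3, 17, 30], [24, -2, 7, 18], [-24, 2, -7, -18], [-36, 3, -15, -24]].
R = [[3, 0, 0, 0], [0, 0, 0, 0], [0, 1, 0, -12], [0, 0, 1, 7]]

The invariant factors of A (the non-unit diagonal entries of the Smith normal form of xI - A over ℚ[x]) are x - 3, x(x - 4)(x - 3), each dividing the next. The characteristic polynomial is their product, x(x - 4)(x - 3)^2.

The rational canonical form is the block-diagonal matrix of companion matrices C(f_i):
R = [[3, 0, 0, 0], [0, 0, 0, 0], [0, 1, 0, -12], [0, 0, 1, 7]].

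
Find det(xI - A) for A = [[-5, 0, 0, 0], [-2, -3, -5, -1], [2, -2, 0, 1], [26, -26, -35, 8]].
xI - A = [[x + 5, 0, 0, 0], [2, x + 3, 5, 1], [-2, 2, x, -1], [-26, 26, 35, x - 8]].

Expanding det(xI - A) along the first row:
det(xI - A) = + (x + 5)·det([[x + 3, 5, 1], [2, x, -1], [26, 35, x - 8]]) - (0)·det([[2, 5, 1], [-2, x, -1], [-26, 35, x - 8]]) + (0)·det([[2, x + 3, 1], [-2, 2, -1], [-26, 26, x - 8]]) - (0)·det([[2, x + 3, 5], [-2, 2, x], [-26, 26, 35]]).

Evaluating gives χ_A(x) = x^4 - 50x^2 + 625 = (x - 5)^2(x + 5)^2.

χ_A(x) = (x - 5)^2(x + 5)^2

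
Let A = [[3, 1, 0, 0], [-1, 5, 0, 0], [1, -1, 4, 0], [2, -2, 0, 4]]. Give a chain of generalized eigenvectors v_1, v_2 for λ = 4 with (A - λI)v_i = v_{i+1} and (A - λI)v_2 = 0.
v_1 = [[0, 1, 0, -2]]^T, v_2 = [[1, 1, -1, -2]]^T

We seek v_1 ∈ ker((A - 4I)^2) \ ker(A - 4I), then set v_{i+1} = (A - 4I) v_i.

One such chain is v_1 = [[0, 1, 0, -2]]^T, v_2 = [[1, 1, -1, -2]]^T. Check: (A - 4I) v_2 = [[0, 0, 0, 0]]^T = 0.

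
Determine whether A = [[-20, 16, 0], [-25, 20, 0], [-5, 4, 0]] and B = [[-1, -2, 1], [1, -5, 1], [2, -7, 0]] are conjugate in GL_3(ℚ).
trace(A) = 0 but trace(B) = -6. The trace is a similarity invariant, so A and B are not similar.

No.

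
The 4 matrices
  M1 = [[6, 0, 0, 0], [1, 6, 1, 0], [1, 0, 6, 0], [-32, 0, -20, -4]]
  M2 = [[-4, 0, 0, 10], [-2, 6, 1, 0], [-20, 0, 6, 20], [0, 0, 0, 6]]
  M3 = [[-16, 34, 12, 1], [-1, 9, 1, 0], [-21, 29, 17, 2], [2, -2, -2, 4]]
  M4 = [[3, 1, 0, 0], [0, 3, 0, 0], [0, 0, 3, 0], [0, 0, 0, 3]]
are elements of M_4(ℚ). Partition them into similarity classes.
3 classes: {M1, M3}, {M2}, {M4}

Characteristic polynomials: χ_{M1} = (x - 6)^3(x + 4), χ_{M2} = (x - 6)^3(x + 4), χ_{M3} = (x - 6)^3(x + 4), χ_{M4} = (x - 3)^4.

{M1, M3}: invariant factors (x - 6)^3(x + 4).

{M2}: invariant factors x - 6, (x - 6)^2(x + 4).

{M4}: invariant factors x - 3, x - 3, (x - 3)^2.

Matrices are similar if and only if their invariant-factor lists agree; the partition into similarity classes is {M1, M3}, {M2}, {M4}.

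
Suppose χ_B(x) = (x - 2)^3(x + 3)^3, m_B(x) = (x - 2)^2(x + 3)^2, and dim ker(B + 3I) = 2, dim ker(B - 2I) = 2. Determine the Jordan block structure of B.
Jordan blocks: (-3, 2), (-3, 1), (2, 2), (2, 1)

λ = -3: algebraic multiplicity 3 (exponent in χ_B), largest block size 2 (exponent in m_B), 2 blocks (geometric multiplicity). These force block sizes [2, 1].
λ = 2: algebraic multiplicity 3 (exponent in χ_B), largest block size 2 (exponent in m_B), 2 blocks (geometric multiplicity). These force block sizes [2, 1].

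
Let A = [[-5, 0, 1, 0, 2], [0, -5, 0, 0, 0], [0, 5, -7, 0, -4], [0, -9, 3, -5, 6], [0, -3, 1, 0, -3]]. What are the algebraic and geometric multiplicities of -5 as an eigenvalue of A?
algebraic multiplicity 5, geometric multiplicity 3

The characteristic polynomial is (x + 5)^5, so the factor x + 5 appears with exponent 5: the algebraic multiplicity is 5.

rank(A + 5I) = 2, so the eigenspace has dimension 5 - 2 = 3: the geometric multiplicity is 3.

Since 3 < 5, A is not diagonalizable.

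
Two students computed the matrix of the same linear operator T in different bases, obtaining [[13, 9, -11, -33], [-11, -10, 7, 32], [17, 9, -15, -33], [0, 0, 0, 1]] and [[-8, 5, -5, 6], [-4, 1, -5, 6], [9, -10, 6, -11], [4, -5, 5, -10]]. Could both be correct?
Both have characteristic polynomial (x - 1)(x + 4)^3, but the minimal polynomial of A is (x - 1)(x + 4)^3 while the minimal polynomial of B is (x - 1)(x + 4)^2. The minimal polynomial is a similarity invariant, so A and B are not similar.

No.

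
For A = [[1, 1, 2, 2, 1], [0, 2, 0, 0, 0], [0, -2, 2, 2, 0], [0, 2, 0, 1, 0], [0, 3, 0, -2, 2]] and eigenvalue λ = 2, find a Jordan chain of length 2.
We seek v_1 ∈ ker((A - 2I)^2) \ ker(A - 2I), then set v_{i+1} = (A - 2I) v_i.

One such chain is v_1 = [[-2, 1, -4, 2, 4]]^T, v_2 = [[3, 0, 2, 0, -1]]^T. Check: (A - 2I) v_2 = [[0, 0, 0, 0, 0]]^T = 0.

v_1 = [[-2, 1, -4, 2, 4]]^T, v_2 = [[3, 0, 2, 0, -1]]^T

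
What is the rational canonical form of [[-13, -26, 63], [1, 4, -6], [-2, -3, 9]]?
The invariant factors of A (the non-unit diagonal entries of the Smith normal form of xI - A over ℚ[x]) are x^3 + x - 3, each dividing the next. The characteristic polynomial is their product, x^3 + x - 3.

The rational canonical form is the block-diagonal matrix of companion matrices C(f_i):
R = [[0, 0, 3], [1, 0, -1], [0, 1, 0]].

Note the characteristic polynomial does not split into linear factors over ℚ, so A has no Jordan form over ℚ; the rational canonical form exists over any field.

R = [[0, 0, 3], [1, 0, -1], [0, 1, 0]]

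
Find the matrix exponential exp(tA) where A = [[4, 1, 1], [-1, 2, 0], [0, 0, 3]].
e^{tA} = [[(t + 1)*e^{3*t}, t*e^{3*t}, t*(t + 2)*e^{3*t}/2], [-t*e^{3*t}, (1 - t)*e^{3*t}, -t^2*e^{3*t}/2], [0, 0, e^{3*t}]]

A has Jordan form J = [[3, 1, 0], [0, 3, 1], [0, 0, 3]] with A = PJP^{-1}, so e^{tA} = P e^{tJ} P^{-1}.

For a Jordan block J_k(λ), e^{tJ_k(λ)} = e^{λt} · (I + tN + t^2 N^2/2! + ... + t^{k-1} N^{k-1}/(k-1)!) where N is the nilpotent superdiagonal part.

Assembling the blocks and conjugating back gives the entries of e^{tA} as shown above.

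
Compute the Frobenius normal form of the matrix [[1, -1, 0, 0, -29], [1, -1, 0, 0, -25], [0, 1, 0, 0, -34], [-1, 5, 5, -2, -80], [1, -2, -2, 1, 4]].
R = [[0, 0, 0, 0, -4], [1, 0, 0, 0, -25], [0, 1, 0, 0, -34], [0, 0, 1, 0, 17], [0, 0, 0, 1, 2]]

The invariant factors of A (the non-unit diagonal entries of the Smith normal form of xI - A over ℚ[x]) are (x + 4)(x^2 - 3x - 1)^2, each dividing the next. The characteristic polynomial is their product, (x + 4)(x^2 - 3x - 1)^2.

The rational canonical form is the block-diagonal matrix of companion matrices C(f_i):
R = [[0, 0, 0, 0, -4], [1, 0, 0, 0, -25], [0, 1, 0, 0, -34], [0, 0, 1, 0, 17], [0, 0, 0, 1, 2]].

Note the characteristic polynomial does not split into linear factors over ℚ, so A has no Jordan form over ℚ; the rational canonical form exists over any field.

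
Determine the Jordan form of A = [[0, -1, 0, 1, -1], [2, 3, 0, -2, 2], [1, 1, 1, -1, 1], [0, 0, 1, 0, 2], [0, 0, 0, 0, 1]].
The characteristic polynomial is det(xI - A) = (x - 1)^5, so the eigenvalues are 1 (algebraic multiplicity 5).

For λ = 1: rank(A - I) = 2, rank((A - I)^2) = 1, rank((A - I)^3) = 0. The eigenspace has dimension 5 - 2 = 3, so there are 3 Jordan blocks; the rank sequence gives block sizes [3, 1, 1].

Assembling the blocks gives the Jordan form J above.

J = [[1, 1, 0, 0, 0], [0, 1, 1, 0, 0], [0, 0, 1, 0, 0], [0, 0, 0, 1, 0], [0, 0, 0, 0, 1]]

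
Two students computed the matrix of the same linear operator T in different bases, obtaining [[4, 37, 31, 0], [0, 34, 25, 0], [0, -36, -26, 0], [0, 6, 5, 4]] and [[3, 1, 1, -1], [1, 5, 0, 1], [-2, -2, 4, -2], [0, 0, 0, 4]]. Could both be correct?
Two matrices over a field are similar if and only if they have the same invariant factors.

Both A and B have characteristic polynomial (x - 4)^4 and minimal polynomial (x - 4)^3. Computing further, both have invariant factors x - 4, (x - 4)^3. Hence A and B are similar.

Yes.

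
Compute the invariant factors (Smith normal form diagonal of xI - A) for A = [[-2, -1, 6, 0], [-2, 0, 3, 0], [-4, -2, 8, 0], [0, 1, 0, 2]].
x - 2, (x - 2)^3

The Jordan structure of A has elementary divisors (x - 2)^3, (x - 2). Arranging the block sizes at each eigenvalue in decreasing order and taking row products gives the invariant factors.

Invariant factors (smallest first, each dividing the next): x - 2, (x - 2)^3.

Check: the last factor (x - 2)^3 is the minimal polynomial, and the product (x - 2)^4 is the characteristic polynomial.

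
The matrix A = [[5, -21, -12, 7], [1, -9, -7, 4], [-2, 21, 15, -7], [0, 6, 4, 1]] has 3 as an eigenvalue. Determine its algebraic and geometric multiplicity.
algebraic multiplicity 4, geometric multiplicity 2

The characteristic polynomial is (x - 3)^4, so the factor x - 3 appears with exponent 4: the algebraic multiplicity is 4.

rank(A - 3I) = 2, so the eigenspace has dimension 4 - 2 = 2: the geometric multiplicity is 2.

Since 2 < 4, A is not diagonalizable.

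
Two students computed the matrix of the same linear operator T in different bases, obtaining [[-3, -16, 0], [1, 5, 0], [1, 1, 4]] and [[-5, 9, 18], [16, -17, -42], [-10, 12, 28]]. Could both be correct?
Yes.

Two matrices over a field are similar if and only if they have the same invariant factors.

Both A and B have characteristic polynomial (x - 4)(x - 1)^2 and minimal polynomial (x - 4)(x - 1)^2. Computing further, both have invariant factors (x - 4)(x - 1)^2. Hence A and B are similar.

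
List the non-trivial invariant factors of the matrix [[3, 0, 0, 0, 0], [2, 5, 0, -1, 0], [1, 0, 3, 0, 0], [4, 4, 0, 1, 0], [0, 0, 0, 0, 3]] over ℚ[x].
x - 3, (x - 3)^2, (x - 3)^2

The Jordan structure of A has elementary divisors (x - 3)^2, (x - 3)^2, (x - 3). Arranging the block sizes at each eigenvalue in decreasing order and taking row products gives the invariant factors.

Invariant factors (smallest first, each dividing the next): x - 3, (x - 3)^2, (x - 3)^2.

Check: the last factor (x - 3)^2 is the minimal polynomial, and the product (x - 3)^5 is the characteristic polynomial.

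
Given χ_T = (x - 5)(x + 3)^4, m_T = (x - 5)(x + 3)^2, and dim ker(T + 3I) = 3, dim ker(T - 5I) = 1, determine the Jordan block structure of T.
λ = -3: algebraic multiplicity 4 (exponent in χ_T), largest block size 2 (exponent in m_T), 3 blocks (geometric multiplicity). These force block sizes [2, 1, 1].
λ = 5: algebraic multiplicity 1 (exponent in χ_T), largest block size 1 (exponent in m_T), 1 block (geometric multiplicity). This forces block sizes [1].

Jordan blocks: (-3, 2), (-3, 1), (-3, 1), (5, 1)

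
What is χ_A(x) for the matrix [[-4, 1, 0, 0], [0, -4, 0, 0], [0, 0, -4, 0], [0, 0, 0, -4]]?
χ_A(x) = (x + 4)^4

xI - A = [[x + 4, -1, 0, 0], [0, x + 4, 0, 0], [0, 0, x + 4, 0], [0, 0, 0, x + 4]].

Expanding det(xI - A) along the first row:
det(xI - A) = + (x + 4)·det([[x + 4, 0, 0], [0, x + 4, 0], [0, 0, x + 4]]) - (-1)·det([[0, 0, 0], [0, x + 4, 0], [0, 0, x + 4]]) + (0)·det([[0, x + 4, 0], [0, 0, 0], [0, 0, x + 4]]) - (0)·det([[0, x + 4, 0], [0, 0, x + 4], [0, 0, 0]]).

Evaluating gives χ_A(x) = x^4 + 16x^3 + 96x^2 + 256x + 256 = (x + 4)^4.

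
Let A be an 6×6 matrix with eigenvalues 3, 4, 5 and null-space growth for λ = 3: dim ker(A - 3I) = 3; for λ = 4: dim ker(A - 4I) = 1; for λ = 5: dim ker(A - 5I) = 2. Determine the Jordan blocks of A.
Jordan blocks: (3, 1), (3, 1), (3, 1), (4, 1), (5, 1), (5, 1)

λ = 3: successive nullity increments [3] count blocks of size ≥ k; block sizes are [1, 1, 1].
λ = 4: successive nullity increments [1] count blocks of size ≥ k; block sizes are [1].
λ = 5: successive nullity increments [2] count blocks of size ≥ k; block sizes are [1, 1].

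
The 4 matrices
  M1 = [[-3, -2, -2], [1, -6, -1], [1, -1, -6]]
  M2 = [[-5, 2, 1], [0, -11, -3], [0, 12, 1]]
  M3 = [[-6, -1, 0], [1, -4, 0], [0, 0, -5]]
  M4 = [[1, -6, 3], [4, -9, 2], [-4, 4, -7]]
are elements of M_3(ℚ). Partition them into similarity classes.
Characteristic polynomials: χ_{M1} = (x + 5)^3, χ_{M2} = (x + 5)^3, χ_{M3} = (x + 5)^3, χ_{M4} = (x + 5)^3.

{M1, M2, M3, M4}: invariant factors x + 5, (x + 5)^2.

Matrices are similar if and only if their invariant-factor lists agree; the partition into similarity classes is {M1, M2, M3, M4}.

1 class: {M1, M2, M3, M4}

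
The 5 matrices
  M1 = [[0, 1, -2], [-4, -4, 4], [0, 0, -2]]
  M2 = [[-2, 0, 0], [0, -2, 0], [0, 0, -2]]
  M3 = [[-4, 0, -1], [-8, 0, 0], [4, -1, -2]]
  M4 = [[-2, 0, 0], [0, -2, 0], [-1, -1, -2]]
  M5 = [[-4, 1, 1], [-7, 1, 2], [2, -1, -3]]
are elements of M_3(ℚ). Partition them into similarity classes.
Characteristic polynomials: χ_{M1} = (x + 2)^3, χ_{M2} = (x + 2)^3, χ_{M3} = (x + 2)^3, χ_{M4} = (x + 2)^3, χ_{M5} = (x + 2)^3.

{M1, M4}: invariant factors x + 2, (x + 2)^2.

{M2}: invariant factors x + 2, x + 2, x + 2.

{M3, M5}: invariant factors (x + 2)^3.

Matrices are similar if and only if their invariant-factor lists agree; the partition into similarity classes is {M1, M4}, {M2}, {M3, M5}.

3 classes: {M1, M4}, {M2}, {M3, M5}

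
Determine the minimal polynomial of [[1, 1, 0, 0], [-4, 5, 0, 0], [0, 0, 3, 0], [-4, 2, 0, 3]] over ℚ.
m_A(x) = (x - 3)^2

The characteristic polynomial factors as (x - 3)^4. The minimal polynomial is ∏(x - λ)^{k_λ} where k_λ is the size of the largest Jordan block at λ.

For λ = 3: rank(A - 3I) = 1, and the largest Jordan block has size 2 (the smallest k with rank((A - 3I)^k) = rank((A - 3I)^(k+1))).

So m_A(x) = (x - 3)^2.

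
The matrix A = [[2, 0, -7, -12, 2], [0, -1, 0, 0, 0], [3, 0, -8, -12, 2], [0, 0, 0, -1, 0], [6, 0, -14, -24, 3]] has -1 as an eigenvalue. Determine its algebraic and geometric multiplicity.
algebraic multiplicity 5, geometric multiplicity 4

The characteristic polynomial is (x + 1)^5, so the factor x + 1 appears with exponent 5: the algebraic multiplicity is 5.

rank(A + I) = 1, so the eigenspace has dimension 5 - 1 = 4: the geometric multiplicity is 4.

Since 4 < 5, A is not diagonalizable.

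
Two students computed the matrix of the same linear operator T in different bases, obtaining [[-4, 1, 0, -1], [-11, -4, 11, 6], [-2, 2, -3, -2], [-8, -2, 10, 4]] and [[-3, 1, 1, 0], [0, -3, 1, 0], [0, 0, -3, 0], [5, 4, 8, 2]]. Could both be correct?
Two matrices over a field are similar if and only if they have the same invariant factors.

Both A and B have characteristic polynomial (x - 2)(x + 3)^3 and minimal polynomial (x - 2)(x + 3)^3. Computing further, both have invariant factors (x - 2)(x + 3)^3. Hence A and B are similar.

Yes.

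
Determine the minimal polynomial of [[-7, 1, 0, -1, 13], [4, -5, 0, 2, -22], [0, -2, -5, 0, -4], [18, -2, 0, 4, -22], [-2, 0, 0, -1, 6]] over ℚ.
The characteristic polynomial factors as (x - 4)^2(x + 5)^3. The minimal polynomial is ∏(x - λ)^{k_λ} where k_λ is the size of the largest Jordan block at λ.

For λ = -5: rank(A + 5I) = 3, and the largest Jordan block has size 2 (the smallest k with rank((A + 5I)^k) = rank((A + 5I)^(k+1))).
For λ = 4: rank(A - 4I) = 4, and the largest Jordan block has size 2 (the smallest k with rank((A - 4I)^k) = rank((A - 4I)^(k+1))).

So m_A(x) = (x - 4)^2(x + 5)^2.

m_A(x) = (x - 4)^2(x + 5)^2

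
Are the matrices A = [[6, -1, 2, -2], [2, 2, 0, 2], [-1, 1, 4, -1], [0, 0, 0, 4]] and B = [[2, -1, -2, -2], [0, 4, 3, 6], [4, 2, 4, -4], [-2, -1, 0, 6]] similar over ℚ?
Two matrices over a field are similar if and only if they have the same invariant factors.

Both A and B have characteristic polynomial (x - 4)^4 and minimal polynomial (x - 4)^3. Computing further, both have invariant factors x - 4, (x - 4)^3. Hence A and B are similar.

Yes.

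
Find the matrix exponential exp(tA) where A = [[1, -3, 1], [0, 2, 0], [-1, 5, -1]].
A has Jordan form J = [[0, 1, 0], [0, 0, 0], [0, 0, 2]] with A = PJP^{-1}, so e^{tA} = P e^{tJ} P^{-1}.

For a Jordan block J_k(λ), e^{tJ_k(λ)} = e^{λt} · (I + tN + t^2 N^2/2! + ... + t^{k-1} N^{k-1}/(k-1)!) where N is the nilpotent superdiagonal part.

Assembling the blocks and conjugating back gives the entries of e^{tA} as shown above.

e^{tA} = [[t + 1, -t - e^{2*t} + 1, t], [0, e^{2*t}, 0], [-t, t + 2*e^{2*t} - 2, 1 - t]]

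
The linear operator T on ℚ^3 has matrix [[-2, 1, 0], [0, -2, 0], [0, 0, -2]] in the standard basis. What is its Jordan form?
The characteristic polynomial is det(xI - A) = (x + 2)^3, so the eigenvalues are -2 (algebraic multiplicity 3).

For λ = -2: rank(A + 2I) = 1, rank((A + 2I)^2) = 0. The eigenspace has dimension 3 - 1 = 2, so there are 2 Jordan blocks; the rank sequence gives block sizes [2, 1].

Assembling the blocks gives the Jordan form J above.

J = [[-2, 1, 0], [0, -2, 0], [0, 0, -2]]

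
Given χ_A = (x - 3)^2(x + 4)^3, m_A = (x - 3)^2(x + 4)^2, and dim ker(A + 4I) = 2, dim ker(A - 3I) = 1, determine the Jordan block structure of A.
Jordan blocks: (-4, 2), (-4, 1), (3, 2)

λ = -4: algebraic multiplicity 3 (exponent in χ_A), largest block size 2 (exponent in m_A), 2 blocks (geometric multiplicity). These force block sizes [2, 1].
λ = 3: algebraic multiplicity 2 (exponent in χ_A), largest block size 2 (exponent in m_A), 1 block (geometric multiplicity). This forces block sizes [2].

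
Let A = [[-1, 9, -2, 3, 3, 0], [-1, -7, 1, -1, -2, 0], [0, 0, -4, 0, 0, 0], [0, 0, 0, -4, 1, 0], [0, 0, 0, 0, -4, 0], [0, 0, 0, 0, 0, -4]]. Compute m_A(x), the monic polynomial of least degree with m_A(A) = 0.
m_A(x) = (x + 4)^3

The characteristic polynomial factors as (x + 4)^6. The minimal polynomial is ∏(x - λ)^{k_λ} where k_λ is the size of the largest Jordan block at λ.

For λ = -4: rank(A + 4I) = 3, and the largest Jordan block has size 3 (the smallest k with rank((A + 4I)^k) = rank((A + 4I)^(k+1))).

So m_A(x) = (x + 4)^3.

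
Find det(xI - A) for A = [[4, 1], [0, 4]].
xI - A = [[x - 4, -1], [0, x - 4]].

Expanding det(xI - A) along the first row:
det(xI - A) = + (x - 4)·det([[x - 4]]) - (-1)·det([[0]]).

Evaluating gives χ_A(x) = x^2 - 8x + 16 = (x - 4)^2.

χ_A(x) = (x - 4)^2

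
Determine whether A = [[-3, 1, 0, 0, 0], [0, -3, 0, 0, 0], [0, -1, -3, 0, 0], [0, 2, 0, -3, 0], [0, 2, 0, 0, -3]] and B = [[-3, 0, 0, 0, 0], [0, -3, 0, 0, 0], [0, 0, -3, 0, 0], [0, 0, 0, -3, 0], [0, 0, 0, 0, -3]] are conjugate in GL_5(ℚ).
Both have characteristic polynomial (x + 3)^5, but the minimal polynomial of A is (x + 3)^2 while the minimal polynomial of B is x + 3. The minimal polynomial is a similarity invariant, so A and B are not similar.

No.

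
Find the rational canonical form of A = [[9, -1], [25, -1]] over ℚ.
R = [[0, -16], [1, 8]]

The invariant factors of A (the non-unit diagonal entries of the Smith normal form of xI - A over ℚ[x]) are (x - 4)^2, each dividing the next. The characteristic polynomial is their product, (x - 4)^2.

The rational canonical form is the block-diagonal matrix of companion matrices C(f_i):
R = [[0, -16], [1, 8]].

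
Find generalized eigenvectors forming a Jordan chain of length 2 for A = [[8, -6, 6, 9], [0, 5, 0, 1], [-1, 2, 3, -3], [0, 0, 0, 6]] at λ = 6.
We seek v_1 ∈ ker((A - 6I)^2) \ ker(A - 6I), then set v_{i+1} = (A - 6I) v_i.

One such chain is v_1 = [[-6, 1, 2, 1]]^T, v_2 = [[3, 0, -1, 0]]^T. Check: (A - 6I) v_2 = [[0, 0, 0, 0]]^T = 0.

v_1 = [[-6, 1, 2, 1]]^T, v_2 = [[3, 0, -1, 0]]^T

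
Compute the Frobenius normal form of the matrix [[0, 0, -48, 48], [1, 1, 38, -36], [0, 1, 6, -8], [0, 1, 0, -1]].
The invariant factors of A (the non-unit diagonal entries of the Smith normal form of xI - A over ℚ[x]) are (x - 4)^2(x - 1)(x + 3), each dividing the next. The characteristic polynomial is their product, (x - 4)^2(x - 1)(x + 3).

The rational canonical form is the block-diagonal matrix of companion matrices C(f_i):
R = [[0, 0, 0, 48], [1, 0, 0, -56], [0, 1, 0, 3], [0, 0, 1, 6]].

R = [[0, 0, 0, 48], [1, 0, 0, -56], [0, 1, 0, 3], [0, 0, 1, 6]]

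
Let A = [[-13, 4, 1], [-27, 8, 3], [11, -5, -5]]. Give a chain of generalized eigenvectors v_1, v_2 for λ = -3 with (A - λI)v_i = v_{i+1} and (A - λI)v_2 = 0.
v_1 = [[0, 0, 1]]^T, v_2 = [[1, 3, -2]]^T

We seek v_1 ∈ ker((A + 3I)^2) \ ker(A + 3I), then set v_{i+1} = (A + 3I) v_i.

One such chain is v_1 = [[0, 0, 1]]^T, v_2 = [[1, 3, -2]]^T. Check: (A + 3I) v_2 = [[0, 0, 0]]^T = 0.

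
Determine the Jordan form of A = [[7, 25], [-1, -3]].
J = [[2, 1], [0, 2]]

The characteristic polynomial is det(xI - A) = (x - 2)^2, so the eigenvalues are 2 (algebraic multiplicity 2).

For λ = 2: rank(A - 2I) = 1, rank((A - 2I)^2) = 0. The eigenspace has dimension 2 - 1 = 1, so there is 1 Jordan block; the rank sequence gives block sizes [2].

Assembling the blocks gives the Jordan form J above.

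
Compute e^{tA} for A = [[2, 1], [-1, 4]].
A has Jordan form J = [[3, 1], [0, 3]] with A = PJP^{-1}, so e^{tA} = P e^{tJ} P^{-1}.

For a Jordan block J_k(λ), e^{tJ_k(λ)} = e^{λt} · (I + tN + t^2 N^2/2! + ... + t^{k-1} N^{k-1}/(k-1)!) where N is the nilpotent superdiagonal part.

Assembling the blocks and conjugating back gives the entries of e^{tA} as shown above.

e^{tA} = [[(1 - t)*e^{3*t}, t*e^{3*t}], [-t*e^{3*t}, (t + 1)*e^{3*t}]]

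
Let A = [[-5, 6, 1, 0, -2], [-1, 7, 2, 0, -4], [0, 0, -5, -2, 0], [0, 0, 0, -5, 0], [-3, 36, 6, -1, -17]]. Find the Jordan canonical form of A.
J = [[-5, 1, 0, 0, 0], [0, -5, 1, 0, 0], [0, 0, -5, 0, 0], [0, 0, 0, -5, 1], [0, 0, 0, 0, -5]]

The characteristic polynomial is det(xI - A) = (x + 5)^5, so the eigenvalues are -5 (algebraic multiplicity 5).

For λ = -5: rank(A + 5I) = 3, rank((A + 5I)^2) = 1, rank((A + 5I)^3) = 0. The eigenspace has dimension 5 - 3 = 2, so there are 2 Jordan blocks; the rank sequence gives block sizes [3, 2].

Assembling the blocks gives the Jordan form J above.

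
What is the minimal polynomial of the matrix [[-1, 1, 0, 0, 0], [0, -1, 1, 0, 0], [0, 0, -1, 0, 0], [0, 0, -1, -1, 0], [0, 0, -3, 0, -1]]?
The characteristic polynomial factors as (x + 1)^5. The minimal polynomial is ∏(x - λ)^{k_λ} where k_λ is the size of the largest Jordan block at λ.

For λ = -1: rank(A + I) = 2, and the largest Jordan block has size 3 (the smallest k with rank((A + I)^k) = rank((A + I)^(k+1))).

So m_A(x) = (x + 1)^3.

m_A(x) = (x + 1)^3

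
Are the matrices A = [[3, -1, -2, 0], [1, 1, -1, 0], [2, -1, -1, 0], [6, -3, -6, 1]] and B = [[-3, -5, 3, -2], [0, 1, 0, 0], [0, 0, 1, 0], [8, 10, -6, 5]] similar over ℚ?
No.

Both have characteristic polynomial (x - 1)^4, but the minimal polynomial of A is (x - 1)^3 while the minimal polynomial of B is (x - 1)^2. The minimal polynomial is a similarity invariant, so A and B are not similar.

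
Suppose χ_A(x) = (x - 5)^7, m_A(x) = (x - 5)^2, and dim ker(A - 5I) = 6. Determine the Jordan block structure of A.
Jordan blocks: (5, 2), (5, 1), (5, 1), (5, 1), (5, 1), (5, 1)

λ = 5: algebraic multiplicity 7 (exponent in χ_A), largest block size 2 (exponent in m_A), 6 blocks (geometric multiplicity). These force block sizes [2, 1, 1, 1, 1, 1].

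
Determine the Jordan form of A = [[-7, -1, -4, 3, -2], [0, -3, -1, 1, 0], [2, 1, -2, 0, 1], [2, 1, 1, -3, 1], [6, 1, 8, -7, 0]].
The characteristic polynomial is det(xI - A) = (x + 3)^5, so the eigenvalues are -3 (algebraic multiplicity 5).

For λ = -3: rank(A + 3I) = 3, rank((A + 3I)^2) = 1, rank((A + 3I)^3) = 0. The eigenspace has dimension 5 - 3 = 2, so there are 2 Jordan blocks; the rank sequence gives block sizes [3, 2].

Assembling the blocks gives the Jordan form J above.

J = [[-3, 1, 0, 0, 0], [0, -3, 1, 0, 0], [0, 0, -3, 0, 0], [0, 0, 0, -3, 1], [0, 0, 0, 0, -3]]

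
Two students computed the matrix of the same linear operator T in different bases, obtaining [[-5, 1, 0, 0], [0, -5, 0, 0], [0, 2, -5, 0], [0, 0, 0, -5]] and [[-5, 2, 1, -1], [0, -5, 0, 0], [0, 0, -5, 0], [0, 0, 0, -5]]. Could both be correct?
Yes.

Two matrices over a field are similar if and only if they have the same invariant factors.

Both A and B have characteristic polynomial (x + 5)^4 and minimal polynomial (x + 5)^2. Computing further, both have invariant factors x + 5, x + 5, (x + 5)^2. Hence A and B are similar.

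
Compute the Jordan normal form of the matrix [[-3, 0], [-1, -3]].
J = [[-3, 1], [0, -3]]

The characteristic polynomial is det(xI - A) = (x + 3)^2, so the eigenvalues are -3 (algebraic multiplicity 2).

For λ = -3: rank(A + 3I) = 1, rank((A + 3I)^2) = 0. The eigenspace has dimension 2 - 1 = 1, so there is 1 Jordan block; the rank sequence gives block sizes [2].

Assembling the blocks gives the Jordan form J above.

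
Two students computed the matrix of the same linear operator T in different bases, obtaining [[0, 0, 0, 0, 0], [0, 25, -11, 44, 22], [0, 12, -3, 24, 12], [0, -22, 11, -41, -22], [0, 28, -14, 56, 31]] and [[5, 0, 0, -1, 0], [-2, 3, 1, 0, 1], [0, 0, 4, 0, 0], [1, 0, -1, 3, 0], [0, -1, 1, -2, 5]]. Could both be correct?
trace(A) = 12 but trace(B) = 20. The trace is a similarity invariant, so A and B are not similar.

No.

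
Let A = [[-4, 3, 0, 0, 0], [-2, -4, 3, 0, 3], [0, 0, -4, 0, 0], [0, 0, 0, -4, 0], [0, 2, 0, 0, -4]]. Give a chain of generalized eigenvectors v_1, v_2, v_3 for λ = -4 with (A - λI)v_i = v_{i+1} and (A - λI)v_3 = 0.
We seek v_1 ∈ ker((A + 4I)^3) \ ker((A + 4I)^2), then set v_{i+1} = (A + 4I) v_i.

One such chain is v_1 = [[1, 0, 1, 0, 0]]^T, v_2 = [[0, 1, 0, 0, 0]]^T, v_3 = [[3, 0, 0, 0, 2]]^T. Check: (A + 4I) v_3 = [[0, 0, 0, 0, 0]]^T = 0.

v_1 = [[1, 0, 1, 0, 0]]^T, v_2 = [[0, 1, 0, 0, 0]]^T, v_3 = [[3, 0, 0, 0, 2]]^T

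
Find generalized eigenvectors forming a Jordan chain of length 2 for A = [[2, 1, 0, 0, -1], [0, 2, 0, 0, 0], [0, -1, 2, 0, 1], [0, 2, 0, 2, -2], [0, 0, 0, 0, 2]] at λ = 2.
v_1 = [[0, 1, 0, 2, 0]]^T, v_2 = [[1, 0, -1, 2, 0]]^T

We seek v_1 ∈ ker((A - 2I)^2) \ ker(A - 2I), then set v_{i+1} = (A - 2I) v_i.

One such chain is v_1 = [[0, 1, 0, 2, 0]]^T, v_2 = [[1, 0, -1, 2, 0]]^T. Check: (A - 2I) v_2 = [[0, 0, 0, 0, 0]]^T = 0.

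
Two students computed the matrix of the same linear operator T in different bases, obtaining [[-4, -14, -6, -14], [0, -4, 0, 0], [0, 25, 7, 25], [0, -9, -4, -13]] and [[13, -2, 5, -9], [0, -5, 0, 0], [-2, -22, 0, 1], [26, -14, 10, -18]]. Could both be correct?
No.

trace(A) = -14 but trace(B) = -10. The trace is a similarity invariant, so A and B are not similar.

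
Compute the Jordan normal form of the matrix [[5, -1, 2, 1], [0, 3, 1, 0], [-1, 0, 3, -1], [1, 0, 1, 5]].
The characteristic polynomial is det(xI - A) = (x - 4)^4, so the eigenvalues are 4 (algebraic multiplicity 4).

For λ = 4: rank(A - 4I) = 2, rank((A - 4I)^2) = 1, rank((A - 4I)^3) = 0. The eigenspace has dimension 4 - 2 = 2, so there are 2 Jordan blocks; the rank sequence gives block sizes [3, 1].

Assembling the blocks gives the Jordan form J above.

J = [[4, 1, 0, 0], [0, 4, 1, 0], [0, 0, 4, 0], [0, 0, 0, 4]]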